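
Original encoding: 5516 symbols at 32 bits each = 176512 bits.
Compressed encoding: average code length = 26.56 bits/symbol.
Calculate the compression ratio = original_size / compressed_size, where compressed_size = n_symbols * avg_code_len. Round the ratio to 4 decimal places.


original_size = n_symbols * orig_bits = 5516 * 32 = 176512 bits
compressed_size = n_symbols * avg_code_len = 5516 * 26.56 = 146504.96 bits
ratio = original_size / compressed_size = 176512 / 146504.96 = 1.2048

Compression ratio = 1.2048


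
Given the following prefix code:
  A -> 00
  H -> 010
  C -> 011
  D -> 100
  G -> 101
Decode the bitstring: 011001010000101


Decoding step by step:
Bits 011 -> C
Bits 00 -> A
Bits 101 -> G
Bits 00 -> A
Bits 00 -> A
Bits 101 -> G


Decoded message: CAGAAG


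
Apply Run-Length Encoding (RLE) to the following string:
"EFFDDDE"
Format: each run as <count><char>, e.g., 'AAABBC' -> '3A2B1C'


Scanning runs left to right:
  i=0: run of 'E' x 1 -> '1E'
  i=1: run of 'F' x 2 -> '2F'
  i=3: run of 'D' x 3 -> '3D'
  i=6: run of 'E' x 1 -> '1E'

RLE = 1E2F3D1E


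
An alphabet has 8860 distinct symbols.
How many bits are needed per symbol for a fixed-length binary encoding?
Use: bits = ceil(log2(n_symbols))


log2(8860) = 13.1131
Bracket: 2^13 = 8192 < 8860 <= 2^14 = 16384
So ceil(log2(8860)) = 14

bits = ceil(log2(8860)) = ceil(13.1131) = 14 bits


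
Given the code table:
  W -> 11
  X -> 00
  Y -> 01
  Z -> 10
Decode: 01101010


Decoding:
01 -> Y
10 -> Z
10 -> Z
10 -> Z


Result: YZZZ


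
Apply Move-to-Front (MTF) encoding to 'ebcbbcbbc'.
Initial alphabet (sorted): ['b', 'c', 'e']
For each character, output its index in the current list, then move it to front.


MTF encoding:
'e': index 2 in ['b', 'c', 'e'] -> ['e', 'b', 'c']
'b': index 1 in ['e', 'b', 'c'] -> ['b', 'e', 'c']
'c': index 2 in ['b', 'e', 'c'] -> ['c', 'b', 'e']
'b': index 1 in ['c', 'b', 'e'] -> ['b', 'c', 'e']
'b': index 0 in ['b', 'c', 'e'] -> ['b', 'c', 'e']
'c': index 1 in ['b', 'c', 'e'] -> ['c', 'b', 'e']
'b': index 1 in ['c', 'b', 'e'] -> ['b', 'c', 'e']
'b': index 0 in ['b', 'c', 'e'] -> ['b', 'c', 'e']
'c': index 1 in ['b', 'c', 'e'] -> ['c', 'b', 'e']


Output: [2, 1, 2, 1, 0, 1, 1, 0, 1]


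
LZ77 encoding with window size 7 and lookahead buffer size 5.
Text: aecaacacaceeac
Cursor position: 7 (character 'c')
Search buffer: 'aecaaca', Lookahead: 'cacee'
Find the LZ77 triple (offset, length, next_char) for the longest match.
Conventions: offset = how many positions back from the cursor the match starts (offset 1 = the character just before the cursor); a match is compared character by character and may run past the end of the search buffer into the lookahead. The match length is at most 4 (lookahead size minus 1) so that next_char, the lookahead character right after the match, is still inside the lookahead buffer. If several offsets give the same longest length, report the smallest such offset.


Try each offset into the search buffer:
  offset=1 (pos 6, char 'a'): match length 0
  offset=2 (pos 5, char 'c'): match length 3
  offset=3 (pos 4, char 'a'): match length 0
  offset=4 (pos 3, char 'a'): match length 0
  offset=5 (pos 2, char 'c'): match length 2
  offset=6 (pos 1, char 'e'): match length 0
  offset=7 (pos 0, char 'a'): match length 0
Longest match has length 3 at offset 2.
next_char = character at position 7 + 3 = 10 -> 'e'

Best match: offset=2, length=3 (matching 'cac' starting at position 5)
LZ77 triple: (2, 3, 'e')


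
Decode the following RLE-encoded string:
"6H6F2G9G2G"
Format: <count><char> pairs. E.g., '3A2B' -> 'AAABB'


Expanding each <count><char> pair:
  6H -> 'HHHHHH'
  6F -> 'FFFFFF'
  2G -> 'GG'
  9G -> 'GGGGGGGGG'
  2G -> 'GG'

Decoded = HHHHHHFFFFFFGGGGGGGGGGGGG


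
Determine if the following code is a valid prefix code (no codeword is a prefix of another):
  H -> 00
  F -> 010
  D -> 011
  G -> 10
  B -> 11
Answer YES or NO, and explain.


Checking each pair (does one codeword prefix another?):
  H='00' vs F='010': no prefix
  H='00' vs D='011': no prefix
  H='00' vs G='10': no prefix
  H='00' vs B='11': no prefix
  F='010' vs H='00': no prefix
  F='010' vs D='011': no prefix
  F='010' vs G='10': no prefix
  F='010' vs B='11': no prefix
  D='011' vs H='00': no prefix
  D='011' vs F='010': no prefix
  D='011' vs G='10': no prefix
  D='011' vs B='11': no prefix
  G='10' vs H='00': no prefix
  G='10' vs F='010': no prefix
  G='10' vs D='011': no prefix
  G='10' vs B='11': no prefix
  B='11' vs H='00': no prefix
  B='11' vs F='010': no prefix
  B='11' vs D='011': no prefix
  B='11' vs G='10': no prefix
No violation found over all pairs.

YES -- this is a valid prefix code. No codeword is a prefix of any other codeword.


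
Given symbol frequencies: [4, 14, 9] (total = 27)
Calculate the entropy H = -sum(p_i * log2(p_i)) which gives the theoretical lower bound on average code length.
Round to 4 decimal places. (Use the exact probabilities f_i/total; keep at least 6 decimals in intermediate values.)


Per-symbol terms -p_i * log2(p_i) with p_i = f_i/27:
  p = 4/27 = 0.148148: log2(p) = -2.754888, -p*log2(p) = 0.408131
  p = 14/27 = 0.518519: log2(p) = -0.947533, -p*log2(p) = 0.491313
  p = 9/27 = 0.333333: log2(p) = -1.584963, -p*log2(p) = 0.528321
H = 0.408131 + 0.491313 + 0.528321 = 1.427765

H = 1.4278 bits/symbol


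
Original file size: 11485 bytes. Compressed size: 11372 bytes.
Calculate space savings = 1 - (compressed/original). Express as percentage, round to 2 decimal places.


ratio = compressed/original = 11372/11485 = 0.990161
savings = 1 - ratio = 1 - 0.990161 = 0.009839
as a percentage: 0.009839 * 100 = 0.98%

Space savings = 1 - 11372/11485 = 0.98%


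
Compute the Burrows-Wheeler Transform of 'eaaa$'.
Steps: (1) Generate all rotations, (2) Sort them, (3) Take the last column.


Rotations (sorted):
  0: $eaaa -> last char: a
  1: a$eaa -> last char: a
  2: aa$ea -> last char: a
  3: aaa$e -> last char: e
  4: eaaa$ -> last char: $


BWT = aaae$


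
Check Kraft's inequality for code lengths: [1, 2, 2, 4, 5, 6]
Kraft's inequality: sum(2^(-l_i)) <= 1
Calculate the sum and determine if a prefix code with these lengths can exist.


Sum = 2^(-1) + 2^(-2) + 2^(-2) + 2^(-4) + 2^(-5) + 2^(-6)
    = 0.5 + 0.25 + 0.25 + 0.0625 + 0.03125 + 0.015625
    = 71/64 = 1.109375
Since 1.109375 > 1, Kraft's inequality is NOT satisfied.
A prefix code with these lengths CANNOT exist.

Kraft sum = 1.109375. Not satisfied.


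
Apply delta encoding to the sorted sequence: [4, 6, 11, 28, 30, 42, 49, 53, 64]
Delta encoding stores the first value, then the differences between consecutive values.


First value: 4
Deltas:
  6 - 4 = 2
  11 - 6 = 5
  28 - 11 = 17
  30 - 28 = 2
  42 - 30 = 12
  49 - 42 = 7
  53 - 49 = 4
  64 - 53 = 11


Delta encoded: [4, 2, 5, 17, 2, 12, 7, 4, 11]


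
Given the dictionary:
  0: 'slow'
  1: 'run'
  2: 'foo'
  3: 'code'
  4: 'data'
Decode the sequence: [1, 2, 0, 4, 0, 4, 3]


Look up each index in the dictionary:
  1 -> 'run'
  2 -> 'foo'
  0 -> 'slow'
  4 -> 'data'
  0 -> 'slow'
  4 -> 'data'
  3 -> 'code'

Decoded: "run foo slow data slow data code"


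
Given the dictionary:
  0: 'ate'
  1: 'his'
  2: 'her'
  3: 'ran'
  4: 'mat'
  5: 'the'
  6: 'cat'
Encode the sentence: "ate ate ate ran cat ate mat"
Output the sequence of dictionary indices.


Look up each word in the dictionary:
  'ate' -> 0
  'ate' -> 0
  'ate' -> 0
  'ran' -> 3
  'cat' -> 6
  'ate' -> 0
  'mat' -> 4

Encoded: [0, 0, 0, 3, 6, 0, 4]


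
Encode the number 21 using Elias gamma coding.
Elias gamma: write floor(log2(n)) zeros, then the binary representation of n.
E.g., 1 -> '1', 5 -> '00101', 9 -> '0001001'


num_bits = floor(log2(21)) + 1 = 5
leading_zeros = num_bits - 1 = 4
binary(21) = 10101

Elias gamma(21) = '0000' + '10101' = 000010101 (9 bits)


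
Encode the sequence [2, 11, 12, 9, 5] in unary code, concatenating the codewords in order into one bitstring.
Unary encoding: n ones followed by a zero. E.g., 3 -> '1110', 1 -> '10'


Encode each number as n ones followed by a terminating 0:
  2 -> 110 (3 bits)
  11 -> 111111111110 (12 bits)
  12 -> 1111111111110 (13 bits)
  9 -> 1111111110 (10 bits)
  5 -> 111110 (6 bits)
Total length = 3 + 12 + 13 + 10 + 6 = 44 bits.

Unary([2, 11, 12, 9, 5]) = 11011111111111011111111111101111111110111110 (44 bits)


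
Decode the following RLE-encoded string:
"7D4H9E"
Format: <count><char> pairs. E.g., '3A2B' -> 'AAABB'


Expanding each <count><char> pair:
  7D -> 'DDDDDDD'
  4H -> 'HHHH'
  9E -> 'EEEEEEEEE'

Decoded = DDDDDDDHHHHEEEEEEEEE


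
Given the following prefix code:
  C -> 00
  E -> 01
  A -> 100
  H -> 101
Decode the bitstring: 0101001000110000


Decoding step by step:
Bits 01 -> E
Bits 01 -> E
Bits 00 -> C
Bits 100 -> A
Bits 01 -> E
Bits 100 -> A
Bits 00 -> C


Decoded message: EECAEAC


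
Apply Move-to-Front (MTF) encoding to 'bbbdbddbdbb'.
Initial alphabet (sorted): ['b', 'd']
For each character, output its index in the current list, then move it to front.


MTF encoding:
'b': index 0 in ['b', 'd'] -> ['b', 'd']
'b': index 0 in ['b', 'd'] -> ['b', 'd']
'b': index 0 in ['b', 'd'] -> ['b', 'd']
'd': index 1 in ['b', 'd'] -> ['d', 'b']
'b': index 1 in ['d', 'b'] -> ['b', 'd']
'd': index 1 in ['b', 'd'] -> ['d', 'b']
'd': index 0 in ['d', 'b'] -> ['d', 'b']
'b': index 1 in ['d', 'b'] -> ['b', 'd']
'd': index 1 in ['b', 'd'] -> ['d', 'b']
'b': index 1 in ['d', 'b'] -> ['b', 'd']
'b': index 0 in ['b', 'd'] -> ['b', 'd']


Output: [0, 0, 0, 1, 1, 1, 0, 1, 1, 1, 0]


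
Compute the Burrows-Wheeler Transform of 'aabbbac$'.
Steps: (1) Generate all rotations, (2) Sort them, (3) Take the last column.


Rotations (sorted):
  0: $aabbbac -> last char: c
  1: aabbbac$ -> last char: $
  2: abbbac$a -> last char: a
  3: ac$aabbb -> last char: b
  4: bac$aabb -> last char: b
  5: bbac$aab -> last char: b
  6: bbbac$aa -> last char: a
  7: c$aabbba -> last char: a


BWT = c$abbbaa


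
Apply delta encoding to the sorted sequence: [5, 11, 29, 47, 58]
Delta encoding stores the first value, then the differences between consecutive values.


First value: 5
Deltas:
  11 - 5 = 6
  29 - 11 = 18
  47 - 29 = 18
  58 - 47 = 11


Delta encoded: [5, 6, 18, 18, 11]


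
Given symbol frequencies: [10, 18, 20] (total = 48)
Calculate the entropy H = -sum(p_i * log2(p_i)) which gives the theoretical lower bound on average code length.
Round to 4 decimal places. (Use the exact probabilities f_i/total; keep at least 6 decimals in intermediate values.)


Per-symbol terms -p_i * log2(p_i) with p_i = f_i/48:
  p = 10/48 = 0.208333: log2(p) = -2.263034, -p*log2(p) = 0.471466
  p = 18/48 = 0.375000: log2(p) = -1.415037, -p*log2(p) = 0.530639
  p = 20/48 = 0.416667: log2(p) = -1.263034, -p*log2(p) = 0.526264
H = 0.471466 + 0.530639 + 0.526264 = 1.528369

H = 1.5284 bits/symbol


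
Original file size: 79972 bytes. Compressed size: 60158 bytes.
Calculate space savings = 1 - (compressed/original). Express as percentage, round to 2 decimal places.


ratio = compressed/original = 60158/79972 = 0.752238
savings = 1 - ratio = 1 - 0.752238 = 0.247762
as a percentage: 0.247762 * 100 = 24.78%

Space savings = 1 - 60158/79972 = 24.78%


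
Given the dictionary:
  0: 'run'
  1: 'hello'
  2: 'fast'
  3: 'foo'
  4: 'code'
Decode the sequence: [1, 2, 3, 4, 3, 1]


Look up each index in the dictionary:
  1 -> 'hello'
  2 -> 'fast'
  3 -> 'foo'
  4 -> 'code'
  3 -> 'foo'
  1 -> 'hello'

Decoded: "hello fast foo code foo hello"


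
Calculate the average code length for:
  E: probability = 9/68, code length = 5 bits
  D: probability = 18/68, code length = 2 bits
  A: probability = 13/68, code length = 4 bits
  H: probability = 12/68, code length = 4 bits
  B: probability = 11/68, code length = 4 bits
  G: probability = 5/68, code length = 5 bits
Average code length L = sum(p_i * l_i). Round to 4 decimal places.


Weighted contributions p_i * l_i:
  E: (9/68) * 5 = 45/68
  D: (18/68) * 2 = 36/68
  A: (13/68) * 4 = 52/68
  H: (12/68) * 4 = 48/68
  B: (11/68) * 4 = 44/68
  G: (5/68) * 5 = 25/68
Sum = (45 + 36 + 52 + 48 + 44 + 25)/68 = 250/68

L = 250/68 = 3.6765 bits/symbol


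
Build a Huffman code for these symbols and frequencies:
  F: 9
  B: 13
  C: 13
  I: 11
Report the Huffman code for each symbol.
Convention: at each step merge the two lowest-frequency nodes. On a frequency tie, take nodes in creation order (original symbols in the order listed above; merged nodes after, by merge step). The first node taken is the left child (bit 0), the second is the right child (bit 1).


Huffman tree construction:
Step 1: Merge F(9) + I(11) = 20
Step 2: Merge B(13) + C(13) = 26
Step 3: Merge (F+I)(20) + (B+C)(26) = 46
Read each symbol's code off the tree from the root (left child = 0, right child = 1).

Codes:
  F: 00 (length 2)
  B: 10 (length 2)
  C: 11 (length 2)
  I: 01 (length 2)
Average code length: 92/46 = 2.0000 bits/symbol


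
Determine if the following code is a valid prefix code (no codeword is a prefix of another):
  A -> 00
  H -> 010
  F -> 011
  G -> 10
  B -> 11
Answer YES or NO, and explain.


Checking each pair (does one codeword prefix another?):
  A='00' vs H='010': no prefix
  A='00' vs F='011': no prefix
  A='00' vs G='10': no prefix
  A='00' vs B='11': no prefix
  H='010' vs A='00': no prefix
  H='010' vs F='011': no prefix
  H='010' vs G='10': no prefix
  H='010' vs B='11': no prefix
  F='011' vs A='00': no prefix
  F='011' vs H='010': no prefix
  F='011' vs G='10': no prefix
  F='011' vs B='11': no prefix
  G='10' vs A='00': no prefix
  G='10' vs H='010': no prefix
  G='10' vs F='011': no prefix
  G='10' vs B='11': no prefix
  B='11' vs A='00': no prefix
  B='11' vs H='010': no prefix
  B='11' vs F='011': no prefix
  B='11' vs G='10': no prefix
No violation found over all pairs.

YES -- this is a valid prefix code. No codeword is a prefix of any other codeword.


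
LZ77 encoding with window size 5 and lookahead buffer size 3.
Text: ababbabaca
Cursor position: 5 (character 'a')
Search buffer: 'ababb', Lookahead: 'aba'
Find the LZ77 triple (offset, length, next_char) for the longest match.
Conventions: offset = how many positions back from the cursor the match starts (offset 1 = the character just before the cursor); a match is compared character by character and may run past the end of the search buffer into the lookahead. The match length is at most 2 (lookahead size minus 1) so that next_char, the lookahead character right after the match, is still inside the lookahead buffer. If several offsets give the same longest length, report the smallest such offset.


Try each offset into the search buffer:
  offset=1 (pos 4, char 'b'): match length 0
  offset=2 (pos 3, char 'b'): match length 0
  offset=3 (pos 2, char 'a'): match length 2
  offset=4 (pos 1, char 'b'): match length 0
  offset=5 (pos 0, char 'a'): match length 2
Longest match has length 2, found at offsets 3, 5; take the smallest, offset 3.
next_char = character at position 5 + 2 = 7 -> 'a'

Best match: offset=3, length=2 (matching 'ab' starting at position 2)
LZ77 triple: (3, 2, 'a')


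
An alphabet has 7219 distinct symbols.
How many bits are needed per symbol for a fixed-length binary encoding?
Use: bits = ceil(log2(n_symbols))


log2(7219) = 12.8176
Bracket: 2^12 = 4096 < 7219 <= 2^13 = 8192
So ceil(log2(7219)) = 13

bits = ceil(log2(7219)) = ceil(12.8176) = 13 bits


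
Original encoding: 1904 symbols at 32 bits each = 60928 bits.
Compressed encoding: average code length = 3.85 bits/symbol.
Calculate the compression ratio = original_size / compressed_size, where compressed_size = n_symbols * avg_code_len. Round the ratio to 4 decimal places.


original_size = n_symbols * orig_bits = 1904 * 32 = 60928 bits
compressed_size = n_symbols * avg_code_len = 1904 * 3.85 = 7330.4 bits
ratio = original_size / compressed_size = 60928 / 7330.4 = 8.3117

Compression ratio = 8.3117


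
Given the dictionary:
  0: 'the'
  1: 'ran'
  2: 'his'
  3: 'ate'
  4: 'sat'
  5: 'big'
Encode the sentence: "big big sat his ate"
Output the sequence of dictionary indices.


Look up each word in the dictionary:
  'big' -> 5
  'big' -> 5
  'sat' -> 4
  'his' -> 2
  'ate' -> 3

Encoded: [5, 5, 4, 2, 3]


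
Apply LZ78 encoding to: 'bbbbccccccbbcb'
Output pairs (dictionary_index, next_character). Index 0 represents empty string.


LZ78 encoding steps:
Dictionary: {0: ''}
Step 1: w='' (idx 0), next='b' -> output (0, 'b'), add 'b' as idx 1
Step 2: w='b' (idx 1), next='b' -> output (1, 'b'), add 'bb' as idx 2
Step 3: w='b' (idx 1), next='c' -> output (1, 'c'), add 'bc' as idx 3
Step 4: w='' (idx 0), next='c' -> output (0, 'c'), add 'c' as idx 4
Step 5: w='c' (idx 4), next='c' -> output (4, 'c'), add 'cc' as idx 5
Step 6: w='cc' (idx 5), next='b' -> output (5, 'b'), add 'ccb' as idx 6
Step 7: w='bc' (idx 3), next='b' -> output (3, 'b'), add 'bcb' as idx 7


Encoded: [(0, 'b'), (1, 'b'), (1, 'c'), (0, 'c'), (4, 'c'), (5, 'b'), (3, 'b')]


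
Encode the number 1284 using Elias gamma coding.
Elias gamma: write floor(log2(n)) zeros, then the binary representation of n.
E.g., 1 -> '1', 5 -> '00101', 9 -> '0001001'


num_bits = floor(log2(1284)) + 1 = 11
leading_zeros = num_bits - 1 = 10
binary(1284) = 10100000100

Elias gamma(1284) = '0000000000' + '10100000100' = 000000000010100000100 (21 bits)


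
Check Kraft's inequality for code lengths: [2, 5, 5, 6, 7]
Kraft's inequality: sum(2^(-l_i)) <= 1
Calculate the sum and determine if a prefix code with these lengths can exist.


Sum = 2^(-2) + 2^(-5) + 2^(-5) + 2^(-6) + 2^(-7)
    = 0.25 + 0.03125 + 0.03125 + 0.015625 + 0.0078125
    = 43/128 = 0.3359375
Since 0.3359375 <= 1, Kraft's inequality IS satisfied.
A prefix code with these lengths CAN exist.

Kraft sum = 0.3359375. Satisfied.


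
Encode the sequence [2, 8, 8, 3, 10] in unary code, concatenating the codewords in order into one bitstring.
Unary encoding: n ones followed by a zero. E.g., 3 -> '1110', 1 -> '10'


Encode each number as n ones followed by a terminating 0:
  2 -> 110 (3 bits)
  8 -> 111111110 (9 bits)
  8 -> 111111110 (9 bits)
  3 -> 1110 (4 bits)
  10 -> 11111111110 (11 bits)
Total length = 3 + 9 + 9 + 4 + 11 = 36 bits.

Unary([2, 8, 8, 3, 10]) = 110111111110111111110111011111111110 (36 bits)


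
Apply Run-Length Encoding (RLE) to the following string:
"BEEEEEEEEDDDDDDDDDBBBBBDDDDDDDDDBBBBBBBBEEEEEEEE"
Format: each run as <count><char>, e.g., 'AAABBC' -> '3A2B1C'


Scanning runs left to right:
  i=0: run of 'B' x 1 -> '1B'
  i=1: run of 'E' x 8 -> '8E'
  i=9: run of 'D' x 9 -> '9D'
  i=18: run of 'B' x 5 -> '5B'
  i=23: run of 'D' x 9 -> '9D'
  i=32: run of 'B' x 8 -> '8B'
  i=40: run of 'E' x 8 -> '8E'

RLE = 1B8E9D5B9D8B8E


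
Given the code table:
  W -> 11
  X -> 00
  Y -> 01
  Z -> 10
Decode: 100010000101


Decoding:
10 -> Z
00 -> X
10 -> Z
00 -> X
01 -> Y
01 -> Y


Result: ZXZXYY


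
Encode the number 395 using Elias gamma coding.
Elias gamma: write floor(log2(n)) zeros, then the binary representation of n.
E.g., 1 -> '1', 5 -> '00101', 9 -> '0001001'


num_bits = floor(log2(395)) + 1 = 9
leading_zeros = num_bits - 1 = 8
binary(395) = 110001011

Elias gamma(395) = '00000000' + '110001011' = 00000000110001011 (17 bits)


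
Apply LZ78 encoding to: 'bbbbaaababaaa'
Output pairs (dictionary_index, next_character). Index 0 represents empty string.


LZ78 encoding steps:
Dictionary: {0: ''}
Step 1: w='' (idx 0), next='b' -> output (0, 'b'), add 'b' as idx 1
Step 2: w='b' (idx 1), next='b' -> output (1, 'b'), add 'bb' as idx 2
Step 3: w='b' (idx 1), next='a' -> output (1, 'a'), add 'ba' as idx 3
Step 4: w='' (idx 0), next='a' -> output (0, 'a'), add 'a' as idx 4
Step 5: w='a' (idx 4), next='b' -> output (4, 'b'), add 'ab' as idx 5
Step 6: w='ab' (idx 5), next='a' -> output (5, 'a'), add 'aba' as idx 6
Step 7: w='a' (idx 4), next='a' -> output (4, 'a'), add 'aa' as idx 7


Encoded: [(0, 'b'), (1, 'b'), (1, 'a'), (0, 'a'), (4, 'b'), (5, 'a'), (4, 'a')]


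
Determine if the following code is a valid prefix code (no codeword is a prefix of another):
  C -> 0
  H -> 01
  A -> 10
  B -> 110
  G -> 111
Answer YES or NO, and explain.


Checking each pair (does one codeword prefix another?):
  C='0' vs H='01': prefix -- VIOLATION

NO -- this is NOT a valid prefix code. C (0) is a prefix of H (01).


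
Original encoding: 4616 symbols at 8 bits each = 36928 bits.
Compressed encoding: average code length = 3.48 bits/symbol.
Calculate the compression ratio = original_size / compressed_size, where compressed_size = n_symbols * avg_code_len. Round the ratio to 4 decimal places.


original_size = n_symbols * orig_bits = 4616 * 8 = 36928 bits
compressed_size = n_symbols * avg_code_len = 4616 * 3.48 = 16063.68 bits
ratio = original_size / compressed_size = 36928 / 16063.68 = 2.2989

Compression ratio = 2.2989


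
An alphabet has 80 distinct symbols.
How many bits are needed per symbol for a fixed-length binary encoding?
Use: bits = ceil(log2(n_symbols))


log2(80) = 6.3219
Bracket: 2^6 = 64 < 80 <= 2^7 = 128
So ceil(log2(80)) = 7

bits = ceil(log2(80)) = ceil(6.3219) = 7 bits


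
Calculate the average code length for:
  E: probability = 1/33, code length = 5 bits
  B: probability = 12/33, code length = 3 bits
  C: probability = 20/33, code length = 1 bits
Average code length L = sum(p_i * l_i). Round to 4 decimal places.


Weighted contributions p_i * l_i:
  E: (1/33) * 5 = 5/33
  B: (12/33) * 3 = 36/33
  C: (20/33) * 1 = 20/33
Sum = (5 + 36 + 20)/33 = 61/33

L = 61/33 = 1.8485 bits/symbol


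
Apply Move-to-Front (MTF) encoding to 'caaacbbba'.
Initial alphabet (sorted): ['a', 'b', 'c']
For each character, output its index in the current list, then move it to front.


MTF encoding:
'c': index 2 in ['a', 'b', 'c'] -> ['c', 'a', 'b']
'a': index 1 in ['c', 'a', 'b'] -> ['a', 'c', 'b']
'a': index 0 in ['a', 'c', 'b'] -> ['a', 'c', 'b']
'a': index 0 in ['a', 'c', 'b'] -> ['a', 'c', 'b']
'c': index 1 in ['a', 'c', 'b'] -> ['c', 'a', 'b']
'b': index 2 in ['c', 'a', 'b'] -> ['b', 'c', 'a']
'b': index 0 in ['b', 'c', 'a'] -> ['b', 'c', 'a']
'b': index 0 in ['b', 'c', 'a'] -> ['b', 'c', 'a']
'a': index 2 in ['b', 'c', 'a'] -> ['a', 'b', 'c']


Output: [2, 1, 0, 0, 1, 2, 0, 0, 2]


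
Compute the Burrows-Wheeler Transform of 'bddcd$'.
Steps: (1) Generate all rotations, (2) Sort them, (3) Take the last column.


Rotations (sorted):
  0: $bddcd -> last char: d
  1: bddcd$ -> last char: $
  2: cd$bdd -> last char: d
  3: d$bddc -> last char: c
  4: dcd$bd -> last char: d
  5: ddcd$b -> last char: b


BWT = d$dcdb


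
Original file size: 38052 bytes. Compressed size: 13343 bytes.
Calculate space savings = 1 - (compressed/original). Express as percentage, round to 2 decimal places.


ratio = compressed/original = 13343/38052 = 0.350652
savings = 1 - ratio = 1 - 0.350652 = 0.649348
as a percentage: 0.649348 * 100 = 64.93%

Space savings = 1 - 13343/38052 = 64.93%


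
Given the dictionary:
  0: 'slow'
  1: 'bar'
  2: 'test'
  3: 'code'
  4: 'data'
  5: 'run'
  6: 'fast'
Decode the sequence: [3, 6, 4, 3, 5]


Look up each index in the dictionary:
  3 -> 'code'
  6 -> 'fast'
  4 -> 'data'
  3 -> 'code'
  5 -> 'run'

Decoded: "code fast data code run"


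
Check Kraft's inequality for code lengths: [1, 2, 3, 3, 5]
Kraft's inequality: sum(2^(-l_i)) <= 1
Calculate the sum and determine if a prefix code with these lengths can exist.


Sum = 2^(-1) + 2^(-2) + 2^(-3) + 2^(-3) + 2^(-5)
    = 0.5 + 0.25 + 0.125 + 0.125 + 0.03125
    = 33/32 = 1.03125
Since 1.03125 > 1, Kraft's inequality is NOT satisfied.
A prefix code with these lengths CANNOT exist.

Kraft sum = 1.03125. Not satisfied.


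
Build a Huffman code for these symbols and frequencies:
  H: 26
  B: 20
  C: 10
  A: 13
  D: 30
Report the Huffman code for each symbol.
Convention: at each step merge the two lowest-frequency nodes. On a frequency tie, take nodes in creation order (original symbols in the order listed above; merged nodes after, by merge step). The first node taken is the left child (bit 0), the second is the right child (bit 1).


Huffman tree construction:
Step 1: Merge C(10) + A(13) = 23
Step 2: Merge B(20) + (C+A)(23) = 43
Step 3: Merge H(26) + D(30) = 56
Step 4: Merge (B+(C+A))(43) + (H+D)(56) = 99
Read each symbol's code off the tree from the root (left child = 0, right child = 1).

Codes:
  H: 10 (length 2)
  B: 00 (length 2)
  C: 010 (length 3)
  A: 011 (length 3)
  D: 11 (length 2)
Average code length: 221/99 = 2.2323 bits/symbol


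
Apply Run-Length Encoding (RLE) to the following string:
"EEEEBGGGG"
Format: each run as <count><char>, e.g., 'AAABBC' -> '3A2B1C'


Scanning runs left to right:
  i=0: run of 'E' x 4 -> '4E'
  i=4: run of 'B' x 1 -> '1B'
  i=5: run of 'G' x 4 -> '4G'

RLE = 4E1B4G


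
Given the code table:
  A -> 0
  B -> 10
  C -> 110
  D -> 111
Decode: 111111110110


Decoding:
111 -> D
111 -> D
110 -> C
110 -> C


Result: DDCC


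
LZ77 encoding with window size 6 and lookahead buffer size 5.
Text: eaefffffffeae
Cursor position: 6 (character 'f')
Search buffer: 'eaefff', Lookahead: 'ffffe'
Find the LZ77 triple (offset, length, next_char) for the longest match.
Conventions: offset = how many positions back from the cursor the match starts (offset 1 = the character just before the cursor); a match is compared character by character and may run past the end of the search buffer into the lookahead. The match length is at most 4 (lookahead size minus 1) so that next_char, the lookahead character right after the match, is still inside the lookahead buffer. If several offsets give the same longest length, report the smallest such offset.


Try each offset into the search buffer:
  offset=1 (pos 5, char 'f'): match length 4
  offset=2 (pos 4, char 'f'): match length 4
  offset=3 (pos 3, char 'f'): match length 4
  offset=4 (pos 2, char 'e'): match length 0
  offset=5 (pos 1, char 'a'): match length 0
  offset=6 (pos 0, char 'e'): match length 0
Longest match has length 4, found at offsets 1, 2, 3; take the smallest, offset 1.
next_char = character at position 6 + 4 = 10 -> 'e'

Best match: offset=1, length=4 (matching 'ffff' starting at position 5)
LZ77 triple: (1, 4, 'e')


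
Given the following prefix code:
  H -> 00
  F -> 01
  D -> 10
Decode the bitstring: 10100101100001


Decoding step by step:
Bits 10 -> D
Bits 10 -> D
Bits 01 -> F
Bits 01 -> F
Bits 10 -> D
Bits 00 -> H
Bits 01 -> F


Decoded message: DDFFDHF


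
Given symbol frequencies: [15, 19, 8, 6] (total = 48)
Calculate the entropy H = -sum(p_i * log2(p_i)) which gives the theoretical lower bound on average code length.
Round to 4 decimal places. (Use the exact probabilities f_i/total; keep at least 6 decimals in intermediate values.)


Per-symbol terms -p_i * log2(p_i) with p_i = f_i/48:
  p = 15/48 = 0.312500: log2(p) = -1.678072, -p*log2(p) = 0.524397
  p = 19/48 = 0.395833: log2(p) = -1.337035, -p*log2(p) = 0.529243
  p = 8/48 = 0.166667: log2(p) = -2.584963, -p*log2(p) = 0.430827
  p = 6/48 = 0.125000: log2(p) = -3.000000, -p*log2(p) = 0.375000
H = 0.524397 + 0.529243 + 0.430827 + 0.375000 = 1.859467

H = 1.8595 bits/symbol


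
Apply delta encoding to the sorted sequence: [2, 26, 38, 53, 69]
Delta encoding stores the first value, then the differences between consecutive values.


First value: 2
Deltas:
  26 - 2 = 24
  38 - 26 = 12
  53 - 38 = 15
  69 - 53 = 16


Delta encoded: [2, 24, 12, 15, 16]


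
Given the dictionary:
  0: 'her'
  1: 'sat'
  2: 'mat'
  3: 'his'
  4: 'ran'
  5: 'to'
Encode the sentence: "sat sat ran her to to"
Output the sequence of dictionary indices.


Look up each word in the dictionary:
  'sat' -> 1
  'sat' -> 1
  'ran' -> 4
  'her' -> 0
  'to' -> 5
  'to' -> 5

Encoded: [1, 1, 4, 0, 5, 5]


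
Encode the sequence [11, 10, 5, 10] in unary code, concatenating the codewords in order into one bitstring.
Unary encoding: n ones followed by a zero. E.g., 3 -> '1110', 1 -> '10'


Encode each number as n ones followed by a terminating 0:
  11 -> 111111111110 (12 bits)
  10 -> 11111111110 (11 bits)
  5 -> 111110 (6 bits)
  10 -> 11111111110 (11 bits)
Total length = 12 + 11 + 6 + 11 = 40 bits.

Unary([11, 10, 5, 10]) = 1111111111101111111111011111011111111110 (40 bits)


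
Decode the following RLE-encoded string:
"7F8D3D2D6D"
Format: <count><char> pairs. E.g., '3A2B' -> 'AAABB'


Expanding each <count><char> pair:
  7F -> 'FFFFFFF'
  8D -> 'DDDDDDDD'
  3D -> 'DDD'
  2D -> 'DD'
  6D -> 'DDDDDD'

Decoded = FFFFFFFDDDDDDDDDDDDDDDDDDD


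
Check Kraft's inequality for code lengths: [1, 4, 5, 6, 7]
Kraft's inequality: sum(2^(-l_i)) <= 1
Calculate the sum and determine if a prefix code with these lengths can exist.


Sum = 2^(-1) + 2^(-4) + 2^(-5) + 2^(-6) + 2^(-7)
    = 0.5 + 0.0625 + 0.03125 + 0.015625 + 0.0078125
    = 79/128 = 0.6171875
Since 0.6171875 <= 1, Kraft's inequality IS satisfied.
A prefix code with these lengths CAN exist.

Kraft sum = 0.6171875. Satisfied.


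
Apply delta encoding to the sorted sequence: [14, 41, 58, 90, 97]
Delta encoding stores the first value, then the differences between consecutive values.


First value: 14
Deltas:
  41 - 14 = 27
  58 - 41 = 17
  90 - 58 = 32
  97 - 90 = 7


Delta encoded: [14, 27, 17, 32, 7]


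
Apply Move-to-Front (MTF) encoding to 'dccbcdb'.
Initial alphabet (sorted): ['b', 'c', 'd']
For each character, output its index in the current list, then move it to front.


MTF encoding:
'd': index 2 in ['b', 'c', 'd'] -> ['d', 'b', 'c']
'c': index 2 in ['d', 'b', 'c'] -> ['c', 'd', 'b']
'c': index 0 in ['c', 'd', 'b'] -> ['c', 'd', 'b']
'b': index 2 in ['c', 'd', 'b'] -> ['b', 'c', 'd']
'c': index 1 in ['b', 'c', 'd'] -> ['c', 'b', 'd']
'd': index 2 in ['c', 'b', 'd'] -> ['d', 'c', 'b']
'b': index 2 in ['d', 'c', 'b'] -> ['b', 'd', 'c']


Output: [2, 2, 0, 2, 1, 2, 2]


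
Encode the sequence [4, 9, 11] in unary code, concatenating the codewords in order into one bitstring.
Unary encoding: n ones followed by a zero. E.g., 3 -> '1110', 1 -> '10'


Encode each number as n ones followed by a terminating 0:
  4 -> 11110 (5 bits)
  9 -> 1111111110 (10 bits)
  11 -> 111111111110 (12 bits)
Total length = 5 + 10 + 12 = 27 bits.

Unary([4, 9, 11]) = 111101111111110111111111110 (27 bits)


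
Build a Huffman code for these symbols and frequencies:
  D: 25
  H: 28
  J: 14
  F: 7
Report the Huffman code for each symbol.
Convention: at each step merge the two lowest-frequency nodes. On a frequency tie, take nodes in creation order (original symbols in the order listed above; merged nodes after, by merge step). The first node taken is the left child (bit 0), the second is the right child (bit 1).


Huffman tree construction:
Step 1: Merge F(7) + J(14) = 21
Step 2: Merge (F+J)(21) + D(25) = 46
Step 3: Merge H(28) + ((F+J)+D)(46) = 74
Read each symbol's code off the tree from the root (left child = 0, right child = 1).

Codes:
  D: 11 (length 2)
  H: 0 (length 1)
  J: 101 (length 3)
  F: 100 (length 3)
Average code length: 141/74 = 1.9054 bits/symbol


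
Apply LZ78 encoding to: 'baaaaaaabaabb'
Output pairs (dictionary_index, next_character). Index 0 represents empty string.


LZ78 encoding steps:
Dictionary: {0: ''}
Step 1: w='' (idx 0), next='b' -> output (0, 'b'), add 'b' as idx 1
Step 2: w='' (idx 0), next='a' -> output (0, 'a'), add 'a' as idx 2
Step 3: w='a' (idx 2), next='a' -> output (2, 'a'), add 'aa' as idx 3
Step 4: w='aa' (idx 3), next='a' -> output (3, 'a'), add 'aaa' as idx 4
Step 5: w='a' (idx 2), next='b' -> output (2, 'b'), add 'ab' as idx 5
Step 6: w='aa' (idx 3), next='b' -> output (3, 'b'), add 'aab' as idx 6
Step 7: w='b' (idx 1), end of input -> output (1, '')


Encoded: [(0, 'b'), (0, 'a'), (2, 'a'), (3, 'a'), (2, 'b'), (3, 'b'), (1, '')]


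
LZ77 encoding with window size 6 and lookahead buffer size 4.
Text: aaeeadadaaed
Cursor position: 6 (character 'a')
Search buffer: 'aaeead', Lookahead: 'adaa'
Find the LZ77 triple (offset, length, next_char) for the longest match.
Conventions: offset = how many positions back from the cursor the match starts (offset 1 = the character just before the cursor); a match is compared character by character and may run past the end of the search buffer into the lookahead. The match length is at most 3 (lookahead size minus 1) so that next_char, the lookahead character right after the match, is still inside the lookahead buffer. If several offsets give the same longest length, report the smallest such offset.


Try each offset into the search buffer:
  offset=1 (pos 5, char 'd'): match length 0
  offset=2 (pos 4, char 'a'): match length 3
  offset=3 (pos 3, char 'e'): match length 0
  offset=4 (pos 2, char 'e'): match length 0
  offset=5 (pos 1, char 'a'): match length 1
  offset=6 (pos 0, char 'a'): match length 1
Longest match has length 3 at offset 2.
next_char = character at position 6 + 3 = 9 -> 'a'

Best match: offset=2, length=3 (matching 'ada' starting at position 4)
LZ77 triple: (2, 3, 'a')


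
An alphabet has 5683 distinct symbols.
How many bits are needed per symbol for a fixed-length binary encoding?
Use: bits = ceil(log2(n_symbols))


log2(5683) = 12.4724
Bracket: 2^12 = 4096 < 5683 <= 2^13 = 8192
So ceil(log2(5683)) = 13

bits = ceil(log2(5683)) = ceil(12.4724) = 13 bits


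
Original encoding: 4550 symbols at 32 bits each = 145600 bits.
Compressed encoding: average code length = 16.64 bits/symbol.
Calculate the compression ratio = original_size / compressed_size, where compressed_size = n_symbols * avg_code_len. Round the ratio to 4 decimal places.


original_size = n_symbols * orig_bits = 4550 * 32 = 145600 bits
compressed_size = n_symbols * avg_code_len = 4550 * 16.64 = 75712.0 bits
ratio = original_size / compressed_size = 145600 / 75712.0 = 1.9231

Compression ratio = 1.9231


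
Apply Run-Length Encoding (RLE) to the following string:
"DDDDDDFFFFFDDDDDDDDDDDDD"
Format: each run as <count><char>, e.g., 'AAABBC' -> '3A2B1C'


Scanning runs left to right:
  i=0: run of 'D' x 6 -> '6D'
  i=6: run of 'F' x 5 -> '5F'
  i=11: run of 'D' x 13 -> '13D'

RLE = 6D5F13D


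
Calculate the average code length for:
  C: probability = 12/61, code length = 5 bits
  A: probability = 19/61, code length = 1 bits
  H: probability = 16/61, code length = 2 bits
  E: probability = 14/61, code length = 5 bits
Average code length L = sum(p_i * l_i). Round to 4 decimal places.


Weighted contributions p_i * l_i:
  C: (12/61) * 5 = 60/61
  A: (19/61) * 1 = 19/61
  H: (16/61) * 2 = 32/61
  E: (14/61) * 5 = 70/61
Sum = (60 + 19 + 32 + 70)/61 = 181/61

L = 181/61 = 2.9672 bits/symbol


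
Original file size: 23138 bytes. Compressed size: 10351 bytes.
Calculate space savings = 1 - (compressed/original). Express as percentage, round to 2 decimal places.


ratio = compressed/original = 10351/23138 = 0.447359
savings = 1 - ratio = 1 - 0.447359 = 0.552641
as a percentage: 0.552641 * 100 = 55.26%

Space savings = 1 - 10351/23138 = 55.26%


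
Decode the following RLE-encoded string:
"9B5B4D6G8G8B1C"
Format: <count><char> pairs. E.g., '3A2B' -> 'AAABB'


Expanding each <count><char> pair:
  9B -> 'BBBBBBBBB'
  5B -> 'BBBBB'
  4D -> 'DDDD'
  6G -> 'GGGGGG'
  8G -> 'GGGGGGGG'
  8B -> 'BBBBBBBB'
  1C -> 'C'

Decoded = BBBBBBBBBBBBBBDDDDGGGGGGGGGGGGGGBBBBBBBBC


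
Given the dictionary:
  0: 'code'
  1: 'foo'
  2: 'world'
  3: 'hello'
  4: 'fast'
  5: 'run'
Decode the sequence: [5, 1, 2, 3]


Look up each index in the dictionary:
  5 -> 'run'
  1 -> 'foo'
  2 -> 'world'
  3 -> 'hello'

Decoded: "run foo world hello"


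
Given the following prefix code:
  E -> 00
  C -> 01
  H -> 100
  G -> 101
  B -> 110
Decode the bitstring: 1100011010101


Decoding step by step:
Bits 110 -> B
Bits 00 -> E
Bits 110 -> B
Bits 101 -> G
Bits 01 -> C


Decoded message: BEBGC


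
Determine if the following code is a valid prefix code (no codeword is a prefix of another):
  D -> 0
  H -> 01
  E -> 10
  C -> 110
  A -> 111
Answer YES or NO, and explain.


Checking each pair (does one codeword prefix another?):
  D='0' vs H='01': prefix -- VIOLATION

NO -- this is NOT a valid prefix code. D (0) is a prefix of H (01).


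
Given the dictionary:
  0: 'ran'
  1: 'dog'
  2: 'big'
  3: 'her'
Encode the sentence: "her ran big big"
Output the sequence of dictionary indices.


Look up each word in the dictionary:
  'her' -> 3
  'ran' -> 0
  'big' -> 2
  'big' -> 2

Encoded: [3, 0, 2, 2]


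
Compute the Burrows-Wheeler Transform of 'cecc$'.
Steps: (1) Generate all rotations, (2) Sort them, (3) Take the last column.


Rotations (sorted):
  0: $cecc -> last char: c
  1: c$cec -> last char: c
  2: cc$ce -> last char: e
  3: cecc$ -> last char: $
  4: ecc$c -> last char: c


BWT = cce$c


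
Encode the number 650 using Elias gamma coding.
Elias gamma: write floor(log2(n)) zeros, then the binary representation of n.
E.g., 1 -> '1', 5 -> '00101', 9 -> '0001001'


num_bits = floor(log2(650)) + 1 = 10
leading_zeros = num_bits - 1 = 9
binary(650) = 1010001010

Elias gamma(650) = '000000000' + '1010001010' = 0000000001010001010 (19 bits)


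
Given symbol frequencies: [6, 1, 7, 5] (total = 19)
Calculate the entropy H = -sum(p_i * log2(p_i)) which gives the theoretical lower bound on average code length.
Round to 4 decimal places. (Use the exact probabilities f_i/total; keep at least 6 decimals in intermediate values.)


Per-symbol terms -p_i * log2(p_i) with p_i = f_i/19:
  p = 6/19 = 0.315789: log2(p) = -1.662965, -p*log2(p) = 0.525147
  p = 1/19 = 0.052632: log2(p) = -4.247928, -p*log2(p) = 0.223575
  p = 7/19 = 0.368421: log2(p) = -1.440573, -p*log2(p) = 0.530737
  p = 5/19 = 0.263158: log2(p) = -1.925999, -p*log2(p) = 0.506842
H = 0.525147 + 0.223575 + 0.530737 + 0.506842 = 1.786301

H = 1.7863 bits/symbol


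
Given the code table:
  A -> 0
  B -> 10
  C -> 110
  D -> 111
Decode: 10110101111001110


Decoding:
10 -> B
110 -> C
10 -> B
111 -> D
10 -> B
0 -> A
111 -> D
0 -> A


Result: BCBDBADA


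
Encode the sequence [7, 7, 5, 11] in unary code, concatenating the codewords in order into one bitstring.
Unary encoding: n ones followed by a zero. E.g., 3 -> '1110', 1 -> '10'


Encode each number as n ones followed by a terminating 0:
  7 -> 11111110 (8 bits)
  7 -> 11111110 (8 bits)
  5 -> 111110 (6 bits)
  11 -> 111111111110 (12 bits)
Total length = 8 + 8 + 6 + 12 = 34 bits.

Unary([7, 7, 5, 11]) = 1111111011111110111110111111111110 (34 bits)


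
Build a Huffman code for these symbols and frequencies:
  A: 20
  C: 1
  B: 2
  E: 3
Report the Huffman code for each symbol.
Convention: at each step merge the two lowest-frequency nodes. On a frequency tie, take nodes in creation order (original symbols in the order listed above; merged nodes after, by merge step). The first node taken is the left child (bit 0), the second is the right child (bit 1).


Huffman tree construction:
Step 1: Merge C(1) + B(2) = 3
Step 2: Merge E(3) + (C+B)(3) = 6
Step 3: Merge (E+(C+B))(6) + A(20) = 26
Read each symbol's code off the tree from the root (left child = 0, right child = 1).

Codes:
  A: 1 (length 1)
  C: 010 (length 3)
  B: 011 (length 3)
  E: 00 (length 2)
Average code length: 35/26 = 1.3462 bits/symbol


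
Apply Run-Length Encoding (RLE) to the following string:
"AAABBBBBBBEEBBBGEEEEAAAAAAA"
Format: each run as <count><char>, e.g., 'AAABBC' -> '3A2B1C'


Scanning runs left to right:
  i=0: run of 'A' x 3 -> '3A'
  i=3: run of 'B' x 7 -> '7B'
  i=10: run of 'E' x 2 -> '2E'
  i=12: run of 'B' x 3 -> '3B'
  i=15: run of 'G' x 1 -> '1G'
  i=16: run of 'E' x 4 -> '4E'
  i=20: run of 'A' x 7 -> '7A'

RLE = 3A7B2E3B1G4E7A


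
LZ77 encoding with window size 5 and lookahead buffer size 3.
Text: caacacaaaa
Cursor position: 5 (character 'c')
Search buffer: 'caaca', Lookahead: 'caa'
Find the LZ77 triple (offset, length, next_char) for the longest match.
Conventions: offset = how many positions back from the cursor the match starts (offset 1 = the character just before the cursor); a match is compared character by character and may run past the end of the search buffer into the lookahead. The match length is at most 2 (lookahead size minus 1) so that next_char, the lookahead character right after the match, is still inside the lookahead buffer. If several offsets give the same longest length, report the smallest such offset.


Try each offset into the search buffer:
  offset=1 (pos 4, char 'a'): match length 0
  offset=2 (pos 3, char 'c'): match length 2
  offset=3 (pos 2, char 'a'): match length 0
  offset=4 (pos 1, char 'a'): match length 0
  offset=5 (pos 0, char 'c'): match length 2
Longest match has length 2, found at offsets 2, 5; take the smallest, offset 2.
next_char = character at position 5 + 2 = 7 -> 'a'

Best match: offset=2, length=2 (matching 'ca' starting at position 3)
LZ77 triple: (2, 2, 'a')
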